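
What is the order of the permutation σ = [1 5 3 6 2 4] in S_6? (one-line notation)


Cycle decomposition: (2 5) (4 6)
Cycle lengths: 2, 2
Order = lcm(2, 2) = 2

ord(σ) = 2


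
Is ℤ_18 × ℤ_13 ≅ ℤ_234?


Comparing ℤ_18 × ℤ_13 and ℤ_234:
gcd(18,13) = 1, so ℤ_18 × ℤ_13 ≅ ℤ_234 (CRT)

Yes, ℤ_18 × ℤ_13 ≅ ℤ_234


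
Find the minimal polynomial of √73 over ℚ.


√73 satisfies x² - 73 = 0, irreducible over ℚ since 73 is squarefree

Minimal polynomial: x² - 73


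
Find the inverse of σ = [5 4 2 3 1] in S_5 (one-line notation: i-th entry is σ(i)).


To find σ⁻¹, swap domain and range:
σ(1) = 5 → σ⁻¹(5) = 1
σ(2) = 4 → σ⁻¹(4) = 2
σ(3) = 2 → σ⁻¹(2) = 3
σ(4) = 3 → σ⁻¹(3) = 4
σ(5) = 1 → σ⁻¹(1) = 5

σ⁻¹ = [5 3 4 2 1]


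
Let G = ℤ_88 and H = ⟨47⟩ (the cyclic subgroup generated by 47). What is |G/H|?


|⟨47⟩| = n / gcd(47, 88) = 88 / 1 = 88
H is normal (ℤ_88 is abelian).
|G/H| = |G| / |H| = 88 / 88 = 1

|G/H| = 1


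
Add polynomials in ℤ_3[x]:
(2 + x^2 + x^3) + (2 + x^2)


Add coefficients mod 3:
x^0: 2 + 2 = 1 (mod 3)
x^1: 0 + 0 = 0 (mod 3)
x^2: 1 + 1 = 2 (mod 3)
x^3: 1 + 0 = 1 (mod 3)
Result: 1 + 2x^2 + x^3

f + g = 1 + 2x^2 + x^3


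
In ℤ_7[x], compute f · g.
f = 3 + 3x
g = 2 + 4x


Expand and collect like terms; reduce coefficients mod 7:
x^0: 3·2 = 6 ≡ 6 (mod 7)
x^1: 3·4 + 3·2 = 18 ≡ 4 (mod 7)
x^2: 3·4 = 12 ≡ 5 (mod 7)
Result: 6 + 4x + 5x^2

f · g = 6 + 4x + 5x^2


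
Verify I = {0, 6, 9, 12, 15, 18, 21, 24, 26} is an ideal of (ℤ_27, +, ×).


Check ideal conditions for I = {0, 6, 9, 12, 15, 18, 21, 24, 26} in ℤ_27:
(1) I is an additive subgroup? No
(2) For r ∈ ℤ_27 and a ∈ I: r·a ∈ I? No  [counterexample: r=2, a=15, r·a mod 27 = 3 ∉ I]

No, I is not an ideal of ℤ_27


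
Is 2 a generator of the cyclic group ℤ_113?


g generates ℤ_n iff gcd(g, n) = 1
gcd(2, 113) = 1
Since gcd = 1, 2 is a generator.

Yes, 2 generates ℤ_113


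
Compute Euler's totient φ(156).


Factor n: 156 = 2^2 × 3 × 13
φ(n) = n · ∏(1 - 1/p) over distinct primes p | n
φ(156) = 156 · (1 - 1/2) · (1 - 1/3) · (1 - 1/13) = 48

φ(156) = 48


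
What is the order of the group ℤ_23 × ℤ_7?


|A × B| = |A| · |B|
|ℤ_23 × ℤ_7| = 23 × 7 = 161

|ℤ_23 × ℤ_7| = 161


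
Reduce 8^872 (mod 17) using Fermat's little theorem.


Fermat's little theorem: if p is prime and gcd(a,p)=1, then a^(p-1) ≡ 1 (mod p)
p = 17 is prime, gcd(8,17) = 1
Reduce exponent: 872 mod 16 = 8
So 8^872 ≡ 8^8 (mod 17)
8^8 mod 17 = 1

8^872 ≡ 1 (mod 17)


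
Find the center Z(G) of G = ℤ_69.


Z(G) = {g ∈ G | gx = xg for all x ∈ G}
ℤ_69 is abelian, so Z(G) = G

Z(ℤ_69) = ℤ_69


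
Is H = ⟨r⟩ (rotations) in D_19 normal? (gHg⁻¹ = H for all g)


H = ⟨r⟩ (rotations) in D_19
The rotation subgroup ⟨r⟩ has index 2 in D_19, so it is normal

Yes, normal subgroup


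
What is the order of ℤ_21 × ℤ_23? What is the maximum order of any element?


|ℤ_21 × ℤ_23| = 21 × 23 = 483
Max element order = lcm(21,23) = 483
Cyclic? Yes (gcd=1)

|ℤ_21×ℤ_23| = 483, max element order = 483


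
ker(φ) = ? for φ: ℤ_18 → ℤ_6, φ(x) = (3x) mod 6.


Kernel = preimage of identity
ker(φ) = {x ∈ ℤ_18 : 3x ≡ 0 (mod 6)}. Since 6 | 18, φ is well-defined. The kernel is the cyclic subgroup ⟨2⟩ of ℤ_18 (order 9), i.e. {0, 2, 4, 6, 8, 10, 12, 14, 16}

ker(φ) = {0, 2, 4, 6, 8, 10, 12, 14, 16}


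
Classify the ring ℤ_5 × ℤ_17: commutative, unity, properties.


Direct product ring; commutative with unity (1,1); but (1,0)·(0,1) = (0,0) gives zero divisors, so not an integral domain
Commutative: Yes
Integral domain: No
Has unity: Yes

ℤ_5 × ℤ_17: Commutative=Yes, Unity=Yes


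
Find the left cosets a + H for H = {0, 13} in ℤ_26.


H = {0, 13}, |H| = 2
Number of cosets = |G|/|H| = 26/2 = 13
0 + H = {0, 13}
1 + H = {1, 14}
2 + H = {2, 15}
3 + H = {3, 16}
4 + H = {4, 17}
5 + H = {5, 18}
6 + H = {6, 19}
7 + H = {7, 20}
8 + H = {8, 21}
9 + H = {9, 22}
10 + H = {10, 23}
11 + H = {11, 24}
12 + H = {12, 25}

Cosets: 0+H={0,13}; 1+H={1,14}; 2+H={2,15}; 3+H={3,16}; 4+H={4,17}; 5+H={5,18}; 6+H={6,19}; 7+H={7,20}; 8+H={8,21}; 9+H={9,22}; 10+H={10,23}; 11+H={11,24}; 12+H={12,25}


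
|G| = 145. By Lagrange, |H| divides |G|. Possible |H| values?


Lagrange's theorem: |H| divides |G|
|G| = 145
Divisors of 145: 1, 5, 29, 145

Possible subgroup orders: {1, 5, 29, 145}


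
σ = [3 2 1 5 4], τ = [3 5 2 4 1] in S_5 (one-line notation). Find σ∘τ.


σ∘τ: apply τ first, then σ
1 →τ 3 →σ 1
2 →τ 5 →σ 4
3 →τ 2 →σ 2
4 →τ 4 →σ 5
5 →τ 1 →σ 3

σ∘τ = [1 4 2 5 3]


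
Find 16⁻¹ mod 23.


Use the extended Euclidean algorithm to write 1 = 16·s + 23·t; then s mod 23 is the inverse.
Euclidean algorithm:
  16 = 0·23 + 16
  23 = 1·16 + 7
  16 = 2·7 + 2
  7 = 3·2 + 1
  2 = 2·1 + 0
gcd(16,23) = 1
Back-substitution gives: 16·(-10) + 23·(7) = 1
So 16⁻¹ ≡ -10 ≡ 13 (mod 23)
Check: 16 × 13 = 208 ≡ 1 (mod 23) ✓

16⁻¹ ≡ 13 (mod 23)


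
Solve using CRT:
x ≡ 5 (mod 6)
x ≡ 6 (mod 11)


m₁ = 6, m₂ = 11, gcd = 1, so CRT applies. M = m₁·m₂ = 66
Let M₁ = M/m₁ = 11, M₂ = M/m₂ = 6
Find y₁ ≡ M₁⁻¹ (mod m₁): 11⁻¹ ≡ 5 (mod 6)
Find y₂ ≡ M₂⁻¹ (mod m₂): 6⁻¹ ≡ 2 (mod 11)
x = a₁·M₁·y₁ + a₂·M₂·y₂ = 5·11·5 + 6·6·2 = 347
Reduce mod 66: x ≡ 17
Check: 17 mod 6 = 5 ✓, 17 mod 11 = 6 ✓

x ≡ 17 (mod 66)


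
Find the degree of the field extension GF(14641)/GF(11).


GF(14641) = GF(11^4), so the extension degree is 4

[GF(14641)/GF(11)] = 4


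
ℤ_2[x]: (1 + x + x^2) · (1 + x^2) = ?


Expand and collect like terms; reduce coefficients mod 2:
x^0: 1·1 = 1 ≡ 1 (mod 2)
x^1: 1·0 + 1·1 = 1 ≡ 1 (mod 2)
x^2: 1·1 + 1·0 + 1·1 = 2 ≡ 0 (mod 2)
x^3: 1·1 + 1·0 = 1 ≡ 1 (mod 2)
x^4: 1·1 = 1 ≡ 1 (mod 2)
Result: 1 + x + x^3 + x^4

f · g = 1 + x + x^3 + x^4


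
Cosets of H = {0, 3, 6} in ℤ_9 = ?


H = {0, 3, 6}, |H| = 3
Number of cosets = |G|/|H| = 9/3 = 3
0 + H = {0, 3, 6}
1 + H = {1, 4, 7}
2 + H = {2, 5, 8}

Cosets: 0+H={0,3,6}; 1+H={1,4,7}; 2+H={2,5,8}


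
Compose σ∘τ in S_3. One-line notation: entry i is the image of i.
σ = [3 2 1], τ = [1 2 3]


σ∘τ: apply τ first, then σ
1 →τ 1 →σ 3
2 →τ 2 →σ 2
3 →τ 3 →σ 1

σ∘τ = [3 2 1]


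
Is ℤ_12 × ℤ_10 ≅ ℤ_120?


Comparing ℤ_12 × ℤ_10 and ℤ_120:
gcd(12,10) = 2 ≠ 1. Max element order in ℤ_12×ℤ_10 is lcm(12,10) = 60 < 120, so it has no element of order 120

No, ℤ_12 × ℤ_10 ≇ ℤ_120


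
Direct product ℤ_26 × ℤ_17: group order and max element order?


|ℤ_26 × ℤ_17| = 26 × 17 = 442
Max element order = lcm(26,17) = 442
Cyclic? Yes (gcd=1)

|ℤ_26×ℤ_17| = 442, max element order = 442


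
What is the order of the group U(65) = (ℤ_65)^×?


U(n) is the group of units mod n; |U(n)| = φ(n)
|U(65)| = φ(65) = 48

|U(65) = (ℤ_65)^×| = 48


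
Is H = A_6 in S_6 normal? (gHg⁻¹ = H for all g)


H = A_6 in S_6
A_6 has index 2 in S_6, and every subgroup of index 2 is normal

Yes, normal subgroup


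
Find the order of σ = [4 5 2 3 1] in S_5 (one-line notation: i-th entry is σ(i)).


Cycle decomposition: (1 4 3 2 5)
Cycle lengths: 5
Order = lcm(5) = 5

ord(σ) = 5


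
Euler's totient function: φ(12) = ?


φ(n) = count of k ∈ {1,...,n} with gcd(k,n)=1
Coprimes to 12: {1, 5, 7, 11}
Count: 4

φ(12) = 4


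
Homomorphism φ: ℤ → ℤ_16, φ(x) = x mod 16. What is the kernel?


Kernel = preimage of identity
ker(φ) = {x ∈ ℤ : x ≡ 0 (mod 16)} = 16ℤ = {0, ±16, ±32, ...}

ker(φ) = 16ℤ


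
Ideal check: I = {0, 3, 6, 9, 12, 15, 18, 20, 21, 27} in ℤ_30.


Check ideal conditions for I = {0, 3, 6, 9, 12, 15, 18, 20, 21, 27} in ℤ_30:
(1) I is an additive subgroup? No
(2) For r ∈ ℤ_30 and a ∈ I: r·a ∈ I? No  [counterexample: r=2, a=12, r·a mod 30 = 24 ∉ I]

No, I is not an ideal of ℤ_30


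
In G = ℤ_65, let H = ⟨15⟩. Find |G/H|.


|⟨15⟩| = n / gcd(15, 65) = 65 / 5 = 13
H is normal (ℤ_65 is abelian).
|G/H| = |G| / |H| = 65 / 13 = 5

|G/H| = 5


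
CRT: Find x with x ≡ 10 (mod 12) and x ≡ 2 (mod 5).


m₁ = 12, m₂ = 5, gcd = 1, so CRT applies. M = m₁·m₂ = 60
Let M₁ = M/m₁ = 5, M₂ = M/m₂ = 12
Find y₁ ≡ M₁⁻¹ (mod m₁): 5⁻¹ ≡ 5 (mod 12)
Find y₂ ≡ M₂⁻¹ (mod m₂): 12⁻¹ ≡ 3 (mod 5)
x = a₁·M₁·y₁ + a₂·M₂·y₂ = 10·5·5 + 2·12·3 = 322
Reduce mod 60: x ≡ 22
Check: 22 mod 12 = 10 ✓, 22 mod 5 = 2 ✓

x ≡ 22 (mod 60)


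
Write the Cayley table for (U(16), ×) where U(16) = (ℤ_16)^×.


Elements: {1, 3, 5, 7, 9, 11, 13, 15}
Operation: multiplication mod 16
Entry (a, b) = (a × b) mod 16

Cayley table:
   |  1 |  3 |  5 |  7 |  9 | 11 | 13 | 15
 1 |  1 |  3 |  5 |  7 |  9 | 11 | 13 | 15
 3 |  3 |  9 | 15 |  5 | 11 |  1 |  7 | 13
 5 |  5 | 15 |  9 |  3 | 13 |  7 |  1 | 11
 7 |  7 |  5 |  3 |  1 | 15 | 13 | 11 |  9
 9 |  9 | 11 | 13 | 15 |  1 |  3 |  5 |  7
11 | 11 |  1 |  7 | 13 |  3 |  9 | 15 |  5
13 | 13 |  7 |  1 | 11 |  5 | 15 |  9 |  3
15 | 15 | 13 | 11 |  9 |  7 |  5 |  3 |  1


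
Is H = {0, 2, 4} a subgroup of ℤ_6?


Subgroup test for H = {0, 2, 4} in (ℤ_6, +):
(1) 0 ∈ H? Yes
(2) Closure: for all a,b ∈ H, (a+b) mod 6 ∈ H? Yes
(3) Inverses: for all a ∈ H, -a mod 6 ∈ H? Yes

Yes, H is a subgroup of ℤ_6


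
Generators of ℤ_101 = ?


g generates ℤ_n iff gcd(g,n) = 1
Prime factors of 101: 101
Generators are g ∈ {1,...,100} not divisible by any of these primes.
Generators: {1, 2, 3, 4, 5, 6, 7, 8, 9, 10, 11, 12, 13, 14, 15, 16, 17, 18, 19, 20, 21, 22, 23, 24, 25, 26, 27, 28, 29, 30, 31, 32, 33, 34, 35, 36, 37, 38, 39, 40, 41, 42, 43, 44, 45, 46, 47, 48, 49, 50, 51, 52, 53, 54, 55, 56, 57, 58, 59, 60, 61, 62, 63, 64, 65, 66, 67, 68, 69, 70, 71, 72, 73, 74, 75, 76, 77, 78, 79, 80, 81, 82, 83, 84, 85, 86, 87, 88, 89, 90, 91, 92, 93, 94, 95, 96, 97, 98, 99, 100}
Number of generators = φ(101) = 100

Generators of ℤ_101 = {1, 2, 3, 4, 5, 6, 7, 8, 9, 10, 11, 12, 13, 14, 15, 16, 17, 18, 19, 20, 21, 22, 23, 24, 25, 26, 27, 28, 29, 30, 31, 32, 33, 34, 35, 36, 37, 38, 39, 40, 41, 42, 43, 44, 45, 46, 47, 48, 49, 50, 51, 52, 53, 54, 55, 56, 57, 58, 59, 60, 61, 62, 63, 64, 65, 66, 67, 68, 69, 70, 71, 72, 73, 74, 75, 76, 77, 78, 79, 80, 81, 82, 83, 84, 85, 86, 87, 88, 89, 90, 91, 92, 93, 94, 95, 96, 97, 98, 99, 100}


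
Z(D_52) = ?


Z(G) = {g ∈ G | gx = xg for all x ∈ G}
For even n, Z(D_n) = {e, r^(n/2)}: the 180° rotation r^26 commutes with every reflection and rotation

Z(D_52) = {e, r^26}


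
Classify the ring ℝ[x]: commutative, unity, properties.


Polynomial ring over ℝ (an integral domain) is a commutative integral domain with unity 1
Commutative: Yes
Integral domain: Yes
Has unity: Yes

ℝ[x]: Commutative=Yes, Unity=Yes


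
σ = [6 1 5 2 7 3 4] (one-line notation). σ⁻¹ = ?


To find σ⁻¹, swap domain and range:
σ(1) = 6 → σ⁻¹(6) = 1
σ(2) = 1 → σ⁻¹(1) = 2
σ(3) = 5 → σ⁻¹(5) = 3
σ(4) = 2 → σ⁻¹(2) = 4
σ(5) = 7 → σ⁻¹(7) = 5
σ(6) = 3 → σ⁻¹(3) = 6
σ(7) = 4 → σ⁻¹(4) = 7

σ⁻¹ = [2 4 6 7 3 1 5]


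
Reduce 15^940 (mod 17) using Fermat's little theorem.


Fermat's little theorem: if p is prime and gcd(a,p)=1, then a^(p-1) ≡ 1 (mod p)
p = 17 is prime, gcd(15,17) = 1
Reduce exponent: 940 mod 16 = 12
So 15^940 ≡ 15^12 (mod 17)
15^12 mod 17 = 16

15^940 ≡ 16 (mod 17)


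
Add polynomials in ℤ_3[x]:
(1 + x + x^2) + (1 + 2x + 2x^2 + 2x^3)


Add coefficients mod 3:
x^0: 1 + 1 = 2 (mod 3)
x^1: 1 + 2 = 0 (mod 3)
x^2: 1 + 2 = 0 (mod 3)
x^3: 0 + 2 = 2 (mod 3)
Result: 2 + 2x^3

f + g = 2 + 2x^3


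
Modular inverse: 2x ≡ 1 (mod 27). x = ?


Use the extended Euclidean algorithm to write 1 = 2·s + 27·t; then s mod 27 is the inverse.
Euclidean algorithm:
  2 = 0·27 + 2
  27 = 13·2 + 1
  2 = 2·1 + 0
gcd(2,27) = 1
Back-substitution gives: 2·(-13) + 27·(1) = 1
So 2⁻¹ ≡ -13 ≡ 14 (mod 27)
Check: 2 × 14 = 28 ≡ 1 (mod 27) ✓

2⁻¹ ≡ 14 (mod 27)


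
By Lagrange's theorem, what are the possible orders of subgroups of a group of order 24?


Lagrange's theorem: |H| divides |G|
|G| = 24
Divisors of 24: 1, 2, 3, 4, 6, 8, 12, 24

Possible subgroup orders: {1, 2, 3, 4, 6, 8, 12, 24}


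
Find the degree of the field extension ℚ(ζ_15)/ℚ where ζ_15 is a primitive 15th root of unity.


[ℚ(ζ_n):ℚ] = deg Φ_n(x) = φ(n). Here φ(15) = 8

[ℚ(ζ_15)/ℚ where ζ_15 is a primitive 15th root of unity] = 8


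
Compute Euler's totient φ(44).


Factor n: 44 = 2^2 × 11
φ(n) = n · ∏(1 - 1/p) over distinct primes p | n
φ(44) = 44 · (1 - 1/2) · (1 - 1/11) = 20

φ(44) = 20


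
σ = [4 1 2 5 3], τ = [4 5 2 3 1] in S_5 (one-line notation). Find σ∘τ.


σ∘τ: apply τ first, then σ
1 →τ 4 →σ 5
2 →τ 5 →σ 3
3 →τ 2 →σ 1
4 →τ 3 →σ 2
5 →τ 1 →σ 4

σ∘τ = [5 3 1 2 4]


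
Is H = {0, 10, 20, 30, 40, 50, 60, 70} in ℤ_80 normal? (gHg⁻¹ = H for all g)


H = {0, 10, 20, 30, 40, 50, 60, 70} in ℤ_80
ℤ_80 is abelian; every subgroup of an abelian group is normal

Yes, normal subgroup


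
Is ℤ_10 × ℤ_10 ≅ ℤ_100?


Comparing ℤ_10 × ℤ_10 and ℤ_100:
gcd(10,10) = 10 ≠ 1. Max element order in ℤ_10×ℤ_10 is lcm(10,10) = 10 < 100, so it has no element of order 100

No, ℤ_10 × ℤ_10 ≇ ℤ_100


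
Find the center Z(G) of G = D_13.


Z(G) = {g ∈ G | gx = xg for all x ∈ G}
For odd n, Z(D_n) = {e}: no nontrivial rotation commutes with all reflections

Z(D_13) = {e}


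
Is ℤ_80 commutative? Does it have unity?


ℤ_80 is a commutative ring with unity 1; 80 = 2×40 is composite, so 2·40 ≡ 0 gives zero divisors (not an integral domain)
Commutative: Yes
Integral domain: No
Has unity: Yes

ℤ_80: Commutative=Yes, Unity=Yes


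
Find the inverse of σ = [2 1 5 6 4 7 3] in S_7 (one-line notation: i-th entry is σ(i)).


To find σ⁻¹, swap domain and range:
σ(1) = 2 → σ⁻¹(2) = 1
σ(2) = 1 → σ⁻¹(1) = 2
σ(3) = 5 → σ⁻¹(5) = 3
σ(4) = 6 → σ⁻¹(6) = 4
σ(5) = 4 → σ⁻¹(4) = 5
σ(6) = 7 → σ⁻¹(7) = 6
σ(7) = 3 → σ⁻¹(3) = 7

σ⁻¹ = [2 1 7 5 3 4 6]


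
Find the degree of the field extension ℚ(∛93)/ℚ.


∛93 has minimal polynomial x³ - 93 (irreducible over ℚ since 93 is not a perfect cube)

[ℚ(∛93)/ℚ] = 3


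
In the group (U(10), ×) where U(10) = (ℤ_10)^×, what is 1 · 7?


Operation: multiplication mod 10
1 · 7 = (a × b) mod 10 with a = 1, b = 7

1 · 7 = 7


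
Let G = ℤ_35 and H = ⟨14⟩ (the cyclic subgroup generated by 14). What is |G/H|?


|⟨14⟩| = n / gcd(14, 35) = 35 / 7 = 5
H is normal (ℤ_35 is abelian).
|G/H| = |G| / |H| = 35 / 5 = 7

|G/H| = 7


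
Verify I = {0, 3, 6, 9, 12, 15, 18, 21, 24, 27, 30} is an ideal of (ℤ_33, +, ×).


Check ideal conditions for I = {0, 3, 6, 9, 12, 15, 18, 21, 24, 27, 30} in ℤ_33:
(1) I is an additive subgroup? Yes
(2) For r ∈ ℤ_33 and a ∈ I: r·a ∈ I? Yes

Yes, I is an ideal of ℤ_33


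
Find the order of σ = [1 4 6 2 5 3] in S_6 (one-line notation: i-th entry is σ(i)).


Cycle decomposition: (2 4) (3 6)
Cycle lengths: 2, 2
Order = lcm(2, 2) = 2

ord(σ) = 2


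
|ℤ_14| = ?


ℤ_n has n elements.

|ℤ_14| = 14


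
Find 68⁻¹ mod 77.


Use the extended Euclidean algorithm to write 1 = 68·s + 77·t; then s mod 77 is the inverse.
Euclidean algorithm:
  68 = 0·77 + 68
  77 = 1·68 + 9
  68 = 7·9 + 5
  9 = 1·5 + 4
  5 = 1·4 + 1
  4 = 4·1 + 0
gcd(68,77) = 1
Back-substitution gives: 68·(17) + 77·(-15) = 1
So 68⁻¹ ≡ 17 ≡ 17 (mod 77)
Check: 68 × 17 = 1156 ≡ 1 (mod 77) ✓

68⁻¹ ≡ 17 (mod 77)


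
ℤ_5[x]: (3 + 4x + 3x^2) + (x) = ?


Add coefficients mod 5:
x^0: 3 + 0 = 3 (mod 5)
x^1: 4 + 1 = 0 (mod 5)
x^2: 3 + 0 = 3 (mod 5)
Result: 3 + 3x^2

f + g = 3 + 3x^2


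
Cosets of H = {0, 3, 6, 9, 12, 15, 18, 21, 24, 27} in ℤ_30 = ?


H = {0, 3, 6, 9, 12, 15, 18, 21, 24, 27}, |H| = 10
Number of cosets = |G|/|H| = 30/10 = 3
0 + H = {0, 3, 6, 9, 12, 15, 18, 21, 24, 27}
1 + H = {1, 4, 7, 10, 13, 16, 19, 22, 25, 28}
2 + H = {2, 5, 8, 11, 14, 17, 20, 23, 26, 29}

Cosets: 0+H={0,3,6,9,12,15,18,21,24,27}; 1+H={1,4,7,10,13,16,19,22,25,28}; 2+H={2,5,8,11,14,17,20,23,26,29}


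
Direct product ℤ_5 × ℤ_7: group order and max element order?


|ℤ_5 × ℤ_7| = 5 × 7 = 35
Max element order = lcm(5,7) = 35
Cyclic? Yes (gcd=1)

|ℤ_5×ℤ_7| = 35, max element order = 35


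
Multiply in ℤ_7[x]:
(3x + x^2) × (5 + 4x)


Expand and collect like terms; reduce coefficients mod 7:
x^0: 0·5 = 0 ≡ 0 (mod 7)
x^1: 0·4 + 3·5 = 15 ≡ 1 (mod 7)
x^2: 3·4 + 1·5 = 17 ≡ 3 (mod 7)
x^3: 1·4 = 4 ≡ 4 (mod 7)
Result: x + 3x^2 + 4x^3

f · g = x + 3x^2 + 4x^3


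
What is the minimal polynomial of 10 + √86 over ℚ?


Let α = 10 + √86. Then α - 10 = √86, so (α - 10)² = 86, giving α² - 20α + 14 = 0. Degree 2 and α ∉ ℚ, so this is the minimal polynomial.

Minimal polynomial: x² - 20x + 14


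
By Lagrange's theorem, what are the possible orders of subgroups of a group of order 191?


Lagrange's theorem: |H| divides |G|
|G| = 191
Divisors of 191: 1, 191

Possible subgroup orders: {1, 191}


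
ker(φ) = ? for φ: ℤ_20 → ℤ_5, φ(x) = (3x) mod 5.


Kernel = preimage of identity
ker(φ) = {x ∈ ℤ_20 : 3x ≡ 0 (mod 5)}. Since 5 | 20, φ is well-defined. The kernel is the cyclic subgroup ⟨5⟩ of ℤ_20 (order 4), i.e. {0, 5, 10, 15}

ker(φ) = {0, 5, 10, 15}


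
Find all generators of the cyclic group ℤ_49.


g generates ℤ_n iff gcd(g,n) = 1
Prime factors of 49: 7
Generators are g ∈ {1,...,48} not divisible by any of these primes.
Generators: {1, 2, 3, 4, 5, 6, 8, 9, 10, 11, 12, 13, 15, 16, 17, 18, 19, 20, 22, 23, 24, 25, 26, 27, 29, 30, 31, 32, 33, 34, 36, 37, 38, 39, 40, 41, 43, 44, 45, 46, 47, 48}
Number of generators = φ(49) = 42

Generators of ℤ_49 = {1, 2, 3, 4, 5, 6, 8, 9, 10, 11, 12, 13, 15, 16, 17, 18, 19, 20, 22, 23, 24, 25, 26, 27, 29, 30, 31, 32, 33, 34, 36, 37, 38, 39, 40, 41, 43, 44, 45, 46, 47, 48}


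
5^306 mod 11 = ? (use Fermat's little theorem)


Fermat's little theorem: if p is prime and gcd(a,p)=1, then a^(p-1) ≡ 1 (mod p)
p = 11 is prime, gcd(5,11) = 1
Reduce exponent: 306 mod 10 = 6
So 5^306 ≡ 5^6 (mod 11)
5^6 mod 11 = 5

5^306 ≡ 5 (mod 11)


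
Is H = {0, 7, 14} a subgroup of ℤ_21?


Subgroup test for H = {0, 7, 14} in (ℤ_21, +):
(1) 0 ∈ H? Yes
(2) Closure: for all a,b ∈ H, (a+b) mod 21 ∈ H? Yes
(3) Inverses: for all a ∈ H, -a mod 21 ∈ H? Yes

Yes, H is a subgroup of ℤ_21


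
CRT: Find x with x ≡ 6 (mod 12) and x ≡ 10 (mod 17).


m₁ = 12, m₂ = 17, gcd = 1, so CRT applies. M = m₁·m₂ = 204
Let M₁ = M/m₁ = 17, M₂ = M/m₂ = 12
Find y₁ ≡ M₁⁻¹ (mod m₁): 17⁻¹ ≡ 5 (mod 12)
Find y₂ ≡ M₂⁻¹ (mod m₂): 12⁻¹ ≡ 10 (mod 17)
x = a₁·M₁·y₁ + a₂·M₂·y₂ = 6·17·5 + 10·12·10 = 1710
Reduce mod 204: x ≡ 78
Check: 78 mod 12 = 6 ✓, 78 mod 17 = 10 ✓

x ≡ 78 (mod 204)


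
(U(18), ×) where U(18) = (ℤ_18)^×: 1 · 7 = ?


Operation: multiplication mod 18
1 · 7 = (a × b) mod 18 with a = 1, b = 7

1 · 7 = 7


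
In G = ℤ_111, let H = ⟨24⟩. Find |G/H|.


|⟨24⟩| = n / gcd(24, 111) = 111 / 3 = 37
H is normal (ℤ_111 is abelian).
|G/H| = |G| / |H| = 111 / 37 = 3

|G/H| = 3


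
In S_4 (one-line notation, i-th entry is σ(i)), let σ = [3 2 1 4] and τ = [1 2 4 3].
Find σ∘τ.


σ∘τ: apply τ first, then σ
1 →τ 1 →σ 3
2 →τ 2 →σ 2
3 →τ 4 →σ 4
4 →τ 3 →σ 1

σ∘τ = [3 2 4 1]


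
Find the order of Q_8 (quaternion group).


Q_8 = {±1, ±i, ±j, ±k}
|Q_8| = 8

|Q_8 (quaternion group)| = 8


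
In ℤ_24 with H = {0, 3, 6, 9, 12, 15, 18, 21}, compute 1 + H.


1 + H = {1 + h (mod 24) : h ∈ H}
1+0=1, 1+3=4, 1+6=7, 1+9=10, 1+12=13, 1+15=16, 1+18=19, 1+21=22

1 + H = {1, 4, 7, 10, 13, 16, 19, 22}


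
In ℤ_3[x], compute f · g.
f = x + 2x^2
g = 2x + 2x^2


Expand and collect like terms; reduce coefficients mod 3:
x^0: 0·0 = 0 ≡ 0 (mod 3)
x^1: 0·2 + 1·0 = 0 ≡ 0 (mod 3)
x^2: 0·2 + 1·2 + 2·0 = 2 ≡ 2 (mod 3)
x^3: 1·2 + 2·2 = 6 ≡ 0 (mod 3)
x^4: 2·2 = 4 ≡ 1 (mod 3)
Result: 2x^2 + x^4

f · g = 2x^2 + x^4


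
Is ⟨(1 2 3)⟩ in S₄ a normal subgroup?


H = ⟨(1 2 3)⟩ in S₄
(1 4)(1 2 3)(1 4)⁻¹ = (4 2 3) ∉ ⟨(1 2 3)⟩

No, not a normal subgroup


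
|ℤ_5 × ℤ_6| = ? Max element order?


|ℤ_5 × ℤ_6| = 5 × 6 = 30
Max element order = lcm(5,6) = 30
Cyclic? Yes (gcd=1)

|ℤ_5×ℤ_6| = 30, max element order = 30


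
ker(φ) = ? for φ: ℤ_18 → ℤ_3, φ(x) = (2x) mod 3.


Kernel = preimage of identity
ker(φ) = {x ∈ ℤ_18 : 2x ≡ 0 (mod 3)}. Since 3 | 18, φ is well-defined. The kernel is the cyclic subgroup ⟨3⟩ of ℤ_18 (order 6), i.e. {0, 3, 6, 9, 12, 15}

ker(φ) = {0, 3, 6, 9, 12, 15}


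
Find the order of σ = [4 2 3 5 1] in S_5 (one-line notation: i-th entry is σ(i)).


Cycle decomposition: (1 4 5)
Cycle lengths: 3
Order = lcm(3) = 3

ord(σ) = 3


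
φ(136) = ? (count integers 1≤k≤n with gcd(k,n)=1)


Factor n: 136 = 2^3 × 17
φ(n) = n · ∏(1 - 1/p) over distinct primes p | n
φ(136) = 136 · (1 - 1/2) · (1 - 1/17) = 64

φ(136) = 64


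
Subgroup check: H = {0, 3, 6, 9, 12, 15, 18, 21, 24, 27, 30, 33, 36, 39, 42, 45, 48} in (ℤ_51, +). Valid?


Subgroup test for H = {0, 3, 6, 9, 12, 15, 18, 21, 24, 27, 30, 33, 36, 39, 42, 45, 48} in (ℤ_51, +):
(1) 0 ∈ H? Yes
(2) Closure: for all a,b ∈ H, (a+b) mod 51 ∈ H? Yes
(3) Inverses: for all a ∈ H, -a mod 51 ∈ H? Yes

Yes, H is a subgroup of ℤ_51


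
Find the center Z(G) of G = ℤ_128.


Z(G) = {g ∈ G | gx = xg for all x ∈ G}
ℤ_128 is abelian, so Z(G) = G

Z(ℤ_128) = ℤ_128


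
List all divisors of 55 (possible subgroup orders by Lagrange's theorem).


Lagrange's theorem: |H| divides |G|
|G| = 55
Divisors of 55: 1, 5, 11, 55

Possible subgroup orders: {1, 5, 11, 55}


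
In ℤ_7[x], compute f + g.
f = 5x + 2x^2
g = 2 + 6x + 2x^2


Add coefficients mod 7:
x^0: 0 + 2 = 2 (mod 7)
x^1: 5 + 6 = 4 (mod 7)
x^2: 2 + 2 = 4 (mod 7)
Result: 2 + 4x + 4x^2

f + g = 2 + 4x + 4x^2


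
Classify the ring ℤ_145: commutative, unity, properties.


ℤ_145 is a commutative ring with unity 1; 145 = 5×29 is composite, so 5·29 ≡ 0 gives zero divisors (not an integral domain)
Commutative: Yes
Integral domain: No
Has unity: Yes

ℤ_145: Commutative=Yes, Unity=Yes


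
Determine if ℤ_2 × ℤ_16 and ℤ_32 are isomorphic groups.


Comparing ℤ_2 × ℤ_16 and ℤ_32:
gcd(2,16) = 2 ≠ 1. Max element order in ℤ_2×ℤ_16 is lcm(2,16) = 16 < 32, so it has no element of order 32

No, ℤ_2 × ℤ_16 ≇ ℤ_32


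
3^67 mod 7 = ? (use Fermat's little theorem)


Fermat's little theorem: if p is prime and gcd(a,p)=1, then a^(p-1) ≡ 1 (mod p)
p = 7 is prime, gcd(3,7) = 1
Reduce exponent: 67 mod 6 = 1
So 3^67 ≡ 3^1 (mod 7)
3^1 mod 7 = 3

3^67 ≡ 3 (mod 7)


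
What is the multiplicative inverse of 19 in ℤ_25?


Use the extended Euclidean algorithm to write 1 = 19·s + 25·t; then s mod 25 is the inverse.
Euclidean algorithm:
  19 = 0·25 + 19
  25 = 1·19 + 6
  19 = 3·6 + 1
  6 = 6·1 + 0
gcd(19,25) = 1
Back-substitution gives: 19·(4) + 25·(-3) = 1
So 19⁻¹ ≡ 4 ≡ 4 (mod 25)
Check: 19 × 4 = 76 ≡ 1 (mod 25) ✓

19⁻¹ ≡ 4 (mod 25)


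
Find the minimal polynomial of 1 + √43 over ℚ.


Let α = 1 + √43. Then α - 1 = √43, so (α - 1)² = 43, giving α² - 2α - 42 = 0. Degree 2 and α ∉ ℚ, so this is the minimal polynomial.

Minimal polynomial: x² - 2x - 42


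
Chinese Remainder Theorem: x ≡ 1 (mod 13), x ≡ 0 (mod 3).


m₁ = 13, m₂ = 3, gcd = 1, so CRT applies. M = m₁·m₂ = 39
Let M₁ = M/m₁ = 3, M₂ = M/m₂ = 13
Find y₁ ≡ M₁⁻¹ (mod m₁): 3⁻¹ ≡ 9 (mod 13)
Find y₂ ≡ M₂⁻¹ (mod m₂): 13⁻¹ ≡ 1 (mod 3)
x = a₁·M₁·y₁ + a₂·M₂·y₂ = 1·3·9 + 0·13·1 = 27
Reduce mod 39: x ≡ 27
Check: 27 mod 13 = 1 ✓, 27 mod 3 = 0 ✓

x ≡ 27 (mod 39)


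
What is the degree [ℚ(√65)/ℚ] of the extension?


√65 has minimal polynomial x² - 65 (irreducible over ℚ since 65 is squarefree)

[ℚ(√65)/ℚ] = 2


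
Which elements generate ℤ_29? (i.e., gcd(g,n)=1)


g generates ℤ_n iff gcd(g,n) = 1
Prime factors of 29: 29
Generators are g ∈ {1,...,28} not divisible by any of these primes.
Generators: {1, 2, 3, 4, 5, 6, 7, 8, 9, 10, 11, 12, 13, 14, 15, 16, 17, 18, 19, 20, 21, 22, 23, 24, 25, 26, 27, 28}
Number of generators = φ(29) = 28

Generators of ℤ_29 = {1, 2, 3, 4, 5, 6, 7, 8, 9, 10, 11, 12, 13, 14, 15, 16, 17, 18, 19, 20, 21, 22, 23, 24, 25, 26, 27, 28}


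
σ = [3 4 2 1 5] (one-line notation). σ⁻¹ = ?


To find σ⁻¹, swap domain and range:
σ(1) = 3 → σ⁻¹(3) = 1
σ(2) = 4 → σ⁻¹(4) = 2
σ(3) = 2 → σ⁻¹(2) = 3
σ(4) = 1 → σ⁻¹(1) = 4
σ(5) = 5 → σ⁻¹(5) = 5

σ⁻¹ = [4 3 1 2 5]


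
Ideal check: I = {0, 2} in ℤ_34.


Check ideal conditions for I = {0, 2} in ℤ_34:
(1) I is an additive subgroup? No
(2) For r ∈ ℤ_34 and a ∈ I: r·a ∈ I? No  [counterexample: r=2, a=2, r·a mod 34 = 4 ∉ I]

No, I is not an ideal of ℤ_34


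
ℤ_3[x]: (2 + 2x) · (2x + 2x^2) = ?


Expand and collect like terms; reduce coefficients mod 3:
x^0: 2·0 = 0 ≡ 0 (mod 3)
x^1: 2·2 + 2·0 = 4 ≡ 1 (mod 3)
x^2: 2·2 + 2·2 = 8 ≡ 2 (mod 3)
x^3: 2·2 = 4 ≡ 1 (mod 3)
Result: x + 2x^2 + x^3

f · g = x + 2x^2 + x^3


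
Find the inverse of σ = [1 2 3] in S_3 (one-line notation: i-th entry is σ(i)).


To find σ⁻¹, swap domain and range:
σ(1) = 1 → σ⁻¹(1) = 1
σ(2) = 2 → σ⁻¹(2) = 2
σ(3) = 3 → σ⁻¹(3) = 3

σ⁻¹ = [1 2 3]


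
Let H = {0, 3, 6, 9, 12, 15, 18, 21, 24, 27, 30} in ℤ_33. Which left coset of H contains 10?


10 + H = {10 + h (mod 33) : h ∈ H}
10+0=10, 10+3=13, 10+6=16, 10+9=19, 10+12=22, 10+15=25, 10+18=28, 10+21=31, 10+24=1, 10+27=4, 10+30=7
10 + H = {1, 4, 7, 10, 13, 16, 19, 22, 25, 28, 31} = 1 + H

10 + H = {1, 4, 7, 10, 13, 16, 19, 22, 25, 28, 31}


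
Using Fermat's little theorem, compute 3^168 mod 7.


Fermat's little theorem: if p is prime and gcd(a,p)=1, then a^(p-1) ≡ 1 (mod p)
p = 7 is prime, gcd(3,7) = 1
Reduce exponent: 168 mod 6 = 0
So 3^168 ≡ 3^0 (mod 7)
3^0 = 1

3^168 ≡ 1 (mod 7)


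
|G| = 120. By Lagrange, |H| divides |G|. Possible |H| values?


Lagrange's theorem: |H| divides |G|
|G| = 120
Divisors of 120: 1, 2, 3, 4, 5, 6, 8, 10, 12, 15, 20, 24, 30, 40, 60, 120

Possible subgroup orders: {1, 2, 3, 4, 5, 6, 8, 10, 12, 15, 20, 24, 30, 40, 60, 120}


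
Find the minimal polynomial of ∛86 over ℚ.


∛86 satisfies x³ - 86 = 0, irreducible over ℚ (no rational root; 86 is not a perfect cube)

Minimal polynomial: x³ - 86


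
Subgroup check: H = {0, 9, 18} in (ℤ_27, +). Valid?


Subgroup test for H = {0, 9, 18} in (ℤ_27, +):
(1) 0 ∈ H? Yes
(2) Closure: for all a,b ∈ H, (a+b) mod 27 ∈ H? Yes
(3) Inverses: for all a ∈ H, -a mod 27 ∈ H? Yes

Yes, H is a subgroup of ℤ_27


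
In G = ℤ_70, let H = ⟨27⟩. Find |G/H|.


|⟨27⟩| = n / gcd(27, 70) = 70 / 1 = 70
H is normal (ℤ_70 is abelian).
|G/H| = |G| / |H| = 70 / 70 = 1

|G/H| = 1


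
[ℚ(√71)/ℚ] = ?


√71 has minimal polynomial x² - 71 (irreducible over ℚ since 71 is squarefree)

[ℚ(√71)/ℚ] = 2


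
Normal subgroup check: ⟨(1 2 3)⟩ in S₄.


H = ⟨(1 2 3)⟩ in S₄
(1 4)(1 2 3)(1 4)⁻¹ = (4 2 3) ∉ ⟨(1 2 3)⟩

No, not a normal subgroup


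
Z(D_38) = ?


Z(G) = {g ∈ G | gx = xg for all x ∈ G}
For even n, Z(D_n) = {e, r^(n/2)}: the 180° rotation r^19 commutes with every reflection and rotation

Z(D_38) = {e, r^19}


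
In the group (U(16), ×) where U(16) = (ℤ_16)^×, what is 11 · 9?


Operation: multiplication mod 16
11 · 9 = (a × b) mod 16 with a = 11, b = 9

11 · 9 = 3


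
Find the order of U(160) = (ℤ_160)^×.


U(n) is the group of units mod n; |U(n)| = φ(n)
|U(160)| = φ(160) = 64

|U(160) = (ℤ_160)^×| = 64


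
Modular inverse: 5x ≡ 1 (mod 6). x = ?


Use the extended Euclidean algorithm to write 1 = 5·s + 6·t; then s mod 6 is the inverse.
Euclidean algorithm:
  5 = 0·6 + 5
  6 = 1·5 + 1
  5 = 5·1 + 0
gcd(5,6) = 1
Back-substitution gives: 5·(-1) + 6·(1) = 1
So 5⁻¹ ≡ -1 ≡ 5 (mod 6)
Check: 5 × 5 = 25 ≡ 1 (mod 6) ✓

5⁻¹ ≡ 5 (mod 6)


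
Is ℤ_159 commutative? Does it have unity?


ℤ_159 is a commutative ring with unity 1; 159 = 3×53 is composite, so 3·53 ≡ 0 gives zero divisors (not an integral domain)
Commutative: Yes
Integral domain: No
Has unity: Yes

ℤ_159: Commutative=Yes, Unity=Yes


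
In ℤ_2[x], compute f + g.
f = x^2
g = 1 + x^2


Add coefficients mod 2:
x^0: 0 + 1 = 1 (mod 2)
x^1: 0 + 0 = 0 (mod 2)
x^2: 1 + 1 = 0 (mod 2)
Result: 1

f + g = 1


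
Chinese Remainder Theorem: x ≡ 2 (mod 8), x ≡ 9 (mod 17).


m₁ = 8, m₂ = 17, gcd = 1, so CRT applies. M = m₁·m₂ = 136
Let M₁ = M/m₁ = 17, M₂ = M/m₂ = 8
Find y₁ ≡ M₁⁻¹ (mod m₁): 17⁻¹ ≡ 1 (mod 8)
Find y₂ ≡ M₂⁻¹ (mod m₂): 8⁻¹ ≡ 15 (mod 17)
x = a₁·M₁·y₁ + a₂·M₂·y₂ = 2·17·1 + 9·8·15 = 1114
Reduce mod 136: x ≡ 26
Check: 26 mod 8 = 2 ✓, 26 mod 17 = 9 ✓

x ≡ 26 (mod 136)


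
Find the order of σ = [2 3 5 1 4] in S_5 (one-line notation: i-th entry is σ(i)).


Cycle decomposition: (1 2 3 5 4)
Cycle lengths: 5
Order = lcm(5) = 5

ord(σ) = 5


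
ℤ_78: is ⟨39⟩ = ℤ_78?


g generates ℤ_n iff gcd(g, n) = 1
gcd(39, 78) = 39
Since gcd = 39 ≠ 1, ⟨39⟩ has order 2 < 78, so 39 is not a generator.

No, 39 does not generate ℤ_78


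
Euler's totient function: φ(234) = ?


Factor n: 234 = 2 × 3^2 × 13
φ(n) = n · ∏(1 - 1/p) over distinct primes p | n
φ(234) = 234 · (1 - 1/2) · (1 - 1/3) · (1 - 1/13) = 72

φ(234) = 72


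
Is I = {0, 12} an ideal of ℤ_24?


Check ideal conditions for I = {0, 12} in ℤ_24:
(1) I is an additive subgroup? Yes
(2) For r ∈ ℤ_24 and a ∈ I: r·a ∈ I? Yes

Yes, I is an ideal of ℤ_24


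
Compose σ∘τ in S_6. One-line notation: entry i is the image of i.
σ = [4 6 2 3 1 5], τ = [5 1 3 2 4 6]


σ∘τ: apply τ first, then σ
1 →τ 5 →σ 1
2 →τ 1 →σ 4
3 →τ 3 →σ 2
4 →τ 2 →σ 6
5 →τ 4 →σ 3
6 →τ 6 →σ 5

σ∘τ = [1 4 2 6 3 5]


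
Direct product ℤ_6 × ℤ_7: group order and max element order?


|ℤ_6 × ℤ_7| = 6 × 7 = 42
Max element order = lcm(6,7) = 42
Cyclic? Yes (gcd=1)

|ℤ_6×ℤ_7| = 42, max element order = 42


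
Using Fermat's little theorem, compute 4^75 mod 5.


Fermat's little theorem: if p is prime and gcd(a,p)=1, then a^(p-1) ≡ 1 (mod p)
p = 5 is prime, gcd(4,5) = 1
Reduce exponent: 75 mod 4 = 3
So 4^75 ≡ 4^3 (mod 5)
4^3 mod 5 = 4

4^75 ≡ 4 (mod 5)


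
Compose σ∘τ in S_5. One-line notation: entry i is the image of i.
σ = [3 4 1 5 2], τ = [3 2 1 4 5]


σ∘τ: apply τ first, then σ
1 →τ 3 →σ 1
2 →τ 2 →σ 4
3 →τ 1 →σ 3
4 →τ 4 →σ 5
5 →τ 5 →σ 2

σ∘τ = [1 4 3 5 2]


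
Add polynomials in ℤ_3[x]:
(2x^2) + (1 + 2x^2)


Add coefficients mod 3:
x^0: 0 + 1 = 1 (mod 3)
x^1: 0 + 0 = 0 (mod 3)
x^2: 2 + 2 = 1 (mod 3)
Result: 1 + x^2

f + g = 1 + x^2


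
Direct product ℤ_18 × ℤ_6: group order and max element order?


|ℤ_18 × ℤ_6| = 18 × 6 = 108
Max element order = lcm(18,6) = 18
Cyclic? No (gcd=6)

|ℤ_18×ℤ_6| = 108, max element order = 18


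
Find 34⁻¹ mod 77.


Use the extended Euclidean algorithm to write 1 = 34·s + 77·t; then s mod 77 is the inverse.
Euclidean algorithm:
  34 = 0·77 + 34
  77 = 2·34 + 9
  34 = 3·9 + 7
  9 = 1·7 + 2
  7 = 3·2 + 1
  2 = 2·1 + 0
gcd(34,77) = 1
Back-substitution gives: 34·(34) + 77·(-15) = 1
So 34⁻¹ ≡ 34 ≡ 34 (mod 77)
Check: 34 × 34 = 1156 ≡ 1 (mod 77) ✓

34⁻¹ ≡ 34 (mod 77)


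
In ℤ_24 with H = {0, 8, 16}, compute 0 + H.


0 + H = {0 + h (mod 24) : h ∈ H}
0+0=0, 0+8=8, 0+16=16

0 + H = {0, 8, 16}


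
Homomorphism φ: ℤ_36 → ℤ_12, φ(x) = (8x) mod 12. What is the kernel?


Kernel = preimage of identity
ker(φ) = {x ∈ ℤ_36 : 8x ≡ 0 (mod 12)}. Since 12 | 36, φ is well-defined. The kernel is the cyclic subgroup ⟨3⟩ of ℤ_36 (order 12), i.e. {0, 3, 6, 9, 12, 15, 18, 21, 24, 27, 30, 33}

ker(φ) = {0, 3, 6, 9, 12, 15, 18, 21, 24, 27, 30, 33}


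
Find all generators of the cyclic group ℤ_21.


g generates ℤ_n iff gcd(g,n) = 1
Prime factors of 21: 3, 7
Generators are g ∈ {1,...,20} not divisible by any of these primes.
Generators: {1, 2, 4, 5, 8, 10, 11, 13, 16, 17, 19, 20}
Number of generators = φ(21) = 12

Generators of ℤ_21 = {1, 2, 4, 5, 8, 10, 11, 13, 16, 17, 19, 20}


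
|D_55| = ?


|D_n| = 2n (n rotations and n reflections)
|D_55| = 2×55 = 110

|D_55| = 110


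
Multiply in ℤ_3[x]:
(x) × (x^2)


Expand and collect like terms; reduce coefficients mod 3:
x^0: 0·0 = 0 ≡ 0 (mod 3)
x^1: 0·0 + 1·0 = 0 ≡ 0 (mod 3)
x^2: 0·1 + 1·0 = 0 ≡ 0 (mod 3)
x^3: 1·1 = 1 ≡ 1 (mod 3)
Result: x^3

f · g = x^3


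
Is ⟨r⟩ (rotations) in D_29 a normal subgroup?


H = ⟨r⟩ (rotations) in D_29
The rotation subgroup ⟨r⟩ has index 2 in D_29, so it is normal

Yes, normal subgroup


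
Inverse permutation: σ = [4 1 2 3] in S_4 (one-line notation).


To find σ⁻¹, swap domain and range:
σ(1) = 4 → σ⁻¹(4) = 1
σ(2) = 1 → σ⁻¹(1) = 2
σ(3) = 2 → σ⁻¹(2) = 3
σ(4) = 3 → σ⁻¹(3) = 4

σ⁻¹ = [2 3 4 1]


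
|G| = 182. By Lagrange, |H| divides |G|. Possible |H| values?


Lagrange's theorem: |H| divides |G|
|G| = 182
Divisors of 182: 1, 2, 7, 13, 14, 26, 91, 182

Possible subgroup orders: {1, 2, 7, 13, 14, 26, 91, 182}


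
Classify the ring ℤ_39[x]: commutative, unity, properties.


ℤ_39 has zero divisors (3·13 ≡ 0), and these lift to constant zero divisors in ℤ_39[x]; so not an integral domain
Commutative: Yes
Integral domain: No
Has unity: Yes

ℤ_39[x]: Commutative=Yes, Unity=Yes


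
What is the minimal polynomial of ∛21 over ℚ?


∛21 satisfies x³ - 21 = 0, irreducible over ℚ (no rational root; 21 is not a perfect cube)

Minimal polynomial: x³ - 21


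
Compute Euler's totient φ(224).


Factor n: 224 = 2^5 × 7
φ(n) = n · ∏(1 - 1/p) over distinct primes p | n
φ(224) = 224 · (1 - 1/2) · (1 - 1/7) = 96

φ(224) = 96


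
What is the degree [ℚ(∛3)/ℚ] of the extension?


∛3 has minimal polynomial x³ - 3 (irreducible over ℚ since 3 is not a perfect cube)

[ℚ(∛3)/ℚ] = 3


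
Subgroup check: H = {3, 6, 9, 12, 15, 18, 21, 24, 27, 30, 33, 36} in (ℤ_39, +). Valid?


Subgroup test for H = {3, 6, 9, 12, 15, 18, 21, 24, 27, 30, 33, 36} in (ℤ_39, +):
(1) 0 ∈ H? No
(2) Closure: for all a,b ∈ H, (a+b) mod 39 ∈ H? No  [counterexample: 3 + 36 = 0 ∉ H]
(3) Inverses: for all a ∈ H, -a mod 39 ∈ H? Yes

No, H is not a subgroup of ℤ_39


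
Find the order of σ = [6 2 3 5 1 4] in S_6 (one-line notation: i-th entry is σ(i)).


Cycle decomposition: (1 6 4 5)
Cycle lengths: 4
Order = lcm(4) = 4

ord(σ) = 4


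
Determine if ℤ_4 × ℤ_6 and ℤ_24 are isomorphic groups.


Comparing ℤ_4 × ℤ_6 and ℤ_24:
gcd(4,6) = 2 ≠ 1. Max element order in ℤ_4×ℤ_6 is lcm(4,6) = 12 < 24, so it has no element of order 24

No, ℤ_4 × ℤ_6 ≇ ℤ_24


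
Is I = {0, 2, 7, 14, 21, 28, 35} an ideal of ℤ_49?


Check ideal conditions for I = {0, 2, 7, 14, 21, 28, 35} in ℤ_49:
(1) I is an additive subgroup? No
(2) For r ∈ ℤ_49 and a ∈ I: r·a ∈ I? No  [counterexample: r=2, a=2, r·a mod 49 = 4 ∉ I]

No, I is not an ideal of ℤ_49


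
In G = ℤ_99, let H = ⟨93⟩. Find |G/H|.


|⟨93⟩| = n / gcd(93, 99) = 99 / 3 = 33
H is normal (ℤ_99 is abelian).
|G/H| = |G| / |H| = 99 / 33 = 3

|G/H| = 3


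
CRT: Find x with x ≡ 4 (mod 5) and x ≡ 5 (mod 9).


m₁ = 5, m₂ = 9, gcd = 1, so CRT applies. M = m₁·m₂ = 45
Let M₁ = M/m₁ = 9, M₂ = M/m₂ = 5
Find y₁ ≡ M₁⁻¹ (mod m₁): 9⁻¹ ≡ 4 (mod 5)
Find y₂ ≡ M₂⁻¹ (mod m₂): 5⁻¹ ≡ 2 (mod 9)
x = a₁·M₁·y₁ + a₂·M₂·y₂ = 4·9·4 + 5·5·2 = 194
Reduce mod 45: x ≡ 14
Check: 14 mod 5 = 4 ✓, 14 mod 9 = 5 ✓

x ≡ 14 (mod 45)


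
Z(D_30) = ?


Z(G) = {g ∈ G | gx = xg for all x ∈ G}
For even n, Z(D_n) = {e, r^(n/2)}: the 180° rotation r^15 commutes with every reflection and rotation

Z(D_30) = {e, r^15}


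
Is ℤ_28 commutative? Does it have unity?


ℤ_28 is a commutative ring with unity 1; 28 = 2×14 is composite, so 2·14 ≡ 0 gives zero divisors (not an integral domain)
Commutative: Yes
Integral domain: No
Has unity: Yes

ℤ_28: Commutative=Yes, Unity=Yes


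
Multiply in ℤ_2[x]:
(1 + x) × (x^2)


Expand and collect like terms; reduce coefficients mod 2:
x^0: 1·0 = 0 ≡ 0 (mod 2)
x^1: 1·0 + 1·0 = 0 ≡ 0 (mod 2)
x^2: 1·1 + 1·0 = 1 ≡ 1 (mod 2)
x^3: 1·1 = 1 ≡ 1 (mod 2)
Result: x^2 + x^3

f · g = x^2 + x^3


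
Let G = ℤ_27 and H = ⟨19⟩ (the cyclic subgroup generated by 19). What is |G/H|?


|⟨19⟩| = n / gcd(19, 27) = 27 / 1 = 27
H is normal (ℤ_27 is abelian).
|G/H| = |G| / |H| = 27 / 27 = 1

|G/H| = 1


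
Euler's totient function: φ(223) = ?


Factor n: 223 = 223
φ(n) = n · ∏(1 - 1/p) over distinct primes p | n
φ(223) = 223 · (1 - 1/223) = 222

φ(223) = 222


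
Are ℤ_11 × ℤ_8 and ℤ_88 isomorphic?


Comparing ℤ_11 × ℤ_8 and ℤ_88:
gcd(11,8) = 1, so ℤ_11 × ℤ_8 ≅ ℤ_88 (CRT)

Yes, ℤ_11 × ℤ_8 ≅ ℤ_88


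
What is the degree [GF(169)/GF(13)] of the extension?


GF(169) = GF(13^2), so the extension degree is 2

[GF(169)/GF(13)] = 2


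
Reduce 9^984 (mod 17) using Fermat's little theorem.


Fermat's little theorem: if p is prime and gcd(a,p)=1, then a^(p-1) ≡ 1 (mod p)
p = 17 is prime, gcd(9,17) = 1
Reduce exponent: 984 mod 16 = 8
So 9^984 ≡ 9^8 (mod 17)
9^8 mod 17 = 1

9^984 ≡ 1 (mod 17)


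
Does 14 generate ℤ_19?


g generates ℤ_n iff gcd(g, n) = 1
gcd(14, 19) = 1
Since gcd = 1, 14 is a generator.

Yes, 14 generates ℤ_19


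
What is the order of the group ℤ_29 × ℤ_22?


|A × B| = |A| · |B|
|ℤ_29 × ℤ_22| = 29 × 22 = 638

|ℤ_29 × ℤ_22| = 638


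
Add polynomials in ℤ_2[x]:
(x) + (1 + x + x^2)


Add coefficients mod 2:
x^0: 0 + 1 = 1 (mod 2)
x^1: 1 + 1 = 0 (mod 2)
x^2: 0 + 1 = 1 (mod 2)
Result: 1 + x^2

f + g = 1 + x^2


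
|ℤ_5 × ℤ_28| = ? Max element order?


|ℤ_5 × ℤ_28| = 5 × 28 = 140
Max element order = lcm(5,28) = 140
Cyclic? Yes (gcd=1)

|ℤ_5×ℤ_28| = 140, max element order = 140


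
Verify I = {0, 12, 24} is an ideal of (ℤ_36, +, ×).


Check ideal conditions for I = {0, 12, 24} in ℤ_36:
(1) I is an additive subgroup? Yes
(2) For r ∈ ℤ_36 and a ∈ I: r·a ∈ I? Yes

Yes, I is an ideal of ℤ_36


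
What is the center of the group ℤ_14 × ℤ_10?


Z(G) = {g ∈ G | gx = xg for all x ∈ G}
Direct product of abelian groups is abelian, so Z(G) = G

Z(ℤ_14 × ℤ_10) = ℤ_14 × ℤ_10
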